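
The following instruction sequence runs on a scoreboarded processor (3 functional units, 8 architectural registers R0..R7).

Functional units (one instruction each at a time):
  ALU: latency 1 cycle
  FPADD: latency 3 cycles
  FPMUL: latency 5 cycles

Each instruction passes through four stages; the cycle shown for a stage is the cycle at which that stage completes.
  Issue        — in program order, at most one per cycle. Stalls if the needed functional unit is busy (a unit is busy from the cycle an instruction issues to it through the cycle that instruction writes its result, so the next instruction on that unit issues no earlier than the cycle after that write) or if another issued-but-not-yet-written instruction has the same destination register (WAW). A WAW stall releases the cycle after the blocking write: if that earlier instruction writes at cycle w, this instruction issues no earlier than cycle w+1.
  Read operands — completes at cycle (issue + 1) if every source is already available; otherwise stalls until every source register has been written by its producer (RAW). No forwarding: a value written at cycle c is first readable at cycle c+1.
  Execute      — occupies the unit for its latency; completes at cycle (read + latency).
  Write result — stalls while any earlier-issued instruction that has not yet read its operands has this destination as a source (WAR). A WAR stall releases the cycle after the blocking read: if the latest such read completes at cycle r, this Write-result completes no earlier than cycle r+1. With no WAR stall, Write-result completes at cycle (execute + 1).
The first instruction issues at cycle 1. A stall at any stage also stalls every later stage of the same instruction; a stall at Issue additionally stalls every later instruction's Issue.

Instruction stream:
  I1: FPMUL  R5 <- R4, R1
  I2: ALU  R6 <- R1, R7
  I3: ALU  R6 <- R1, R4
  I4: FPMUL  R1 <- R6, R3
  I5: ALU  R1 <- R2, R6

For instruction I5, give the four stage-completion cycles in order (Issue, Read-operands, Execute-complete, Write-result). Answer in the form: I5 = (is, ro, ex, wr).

[1] I1 dispatched to FPMUL
[2] I1 operands ready | I2 dispatched to ALU
[3] I2 operands ready
[4] I2 complete
[5] R6←I2
[6] I3 dispatched to ALU
[7] I1 complete | I3 operands ready
[8] R5←I1 | I3 complete
[9] R6←I3 | I4 dispatched to FPMUL
[10] I4 operands ready
[15] I4 complete
[16] R1←I4
[17] I5 dispatched to ALU
[18] I5 operands ready
[19] I5 complete
[20] R1←I5

I5 = (17, 18, 19, 20)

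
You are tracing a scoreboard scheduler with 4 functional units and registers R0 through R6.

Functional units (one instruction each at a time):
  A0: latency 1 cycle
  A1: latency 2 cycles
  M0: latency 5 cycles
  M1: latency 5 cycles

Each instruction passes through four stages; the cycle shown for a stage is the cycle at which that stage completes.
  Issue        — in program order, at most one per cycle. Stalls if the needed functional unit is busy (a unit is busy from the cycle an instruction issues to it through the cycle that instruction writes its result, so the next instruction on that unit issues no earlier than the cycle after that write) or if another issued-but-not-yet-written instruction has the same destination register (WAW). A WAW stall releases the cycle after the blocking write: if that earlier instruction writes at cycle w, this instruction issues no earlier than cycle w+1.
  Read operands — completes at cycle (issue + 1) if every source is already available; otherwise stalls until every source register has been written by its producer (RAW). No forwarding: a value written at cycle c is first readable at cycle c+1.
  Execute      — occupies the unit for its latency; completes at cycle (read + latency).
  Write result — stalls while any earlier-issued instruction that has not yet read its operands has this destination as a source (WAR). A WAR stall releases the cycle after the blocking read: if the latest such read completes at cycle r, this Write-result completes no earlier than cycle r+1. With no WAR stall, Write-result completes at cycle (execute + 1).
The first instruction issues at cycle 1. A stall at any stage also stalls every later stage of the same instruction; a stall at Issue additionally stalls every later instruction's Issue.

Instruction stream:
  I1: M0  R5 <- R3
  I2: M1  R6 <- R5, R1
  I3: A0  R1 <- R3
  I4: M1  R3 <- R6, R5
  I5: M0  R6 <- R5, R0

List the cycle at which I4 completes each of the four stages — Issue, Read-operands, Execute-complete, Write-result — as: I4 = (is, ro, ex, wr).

c1: issue I1 (M0)
c2: I1 read-ops · issue I2 (M1)
c3: issue I3 (A0)
c4: I3 read-ops
c5: I3 finished on A0
c7: I1 finished on M0
c8: I1→R5
c9: I2 read-ops
c10: I3→R1
c14: I2 finished on M1
c15: I2→R6
c16: issue I4 (M1)
c17: I4 read-ops · issue I5 (M0)
c18: I5 read-ops
c22: I4 finished on M1
c23: I4→R3 · I5 finished on M0
c24: I5→R6

I4 = (16, 17, 22, 23)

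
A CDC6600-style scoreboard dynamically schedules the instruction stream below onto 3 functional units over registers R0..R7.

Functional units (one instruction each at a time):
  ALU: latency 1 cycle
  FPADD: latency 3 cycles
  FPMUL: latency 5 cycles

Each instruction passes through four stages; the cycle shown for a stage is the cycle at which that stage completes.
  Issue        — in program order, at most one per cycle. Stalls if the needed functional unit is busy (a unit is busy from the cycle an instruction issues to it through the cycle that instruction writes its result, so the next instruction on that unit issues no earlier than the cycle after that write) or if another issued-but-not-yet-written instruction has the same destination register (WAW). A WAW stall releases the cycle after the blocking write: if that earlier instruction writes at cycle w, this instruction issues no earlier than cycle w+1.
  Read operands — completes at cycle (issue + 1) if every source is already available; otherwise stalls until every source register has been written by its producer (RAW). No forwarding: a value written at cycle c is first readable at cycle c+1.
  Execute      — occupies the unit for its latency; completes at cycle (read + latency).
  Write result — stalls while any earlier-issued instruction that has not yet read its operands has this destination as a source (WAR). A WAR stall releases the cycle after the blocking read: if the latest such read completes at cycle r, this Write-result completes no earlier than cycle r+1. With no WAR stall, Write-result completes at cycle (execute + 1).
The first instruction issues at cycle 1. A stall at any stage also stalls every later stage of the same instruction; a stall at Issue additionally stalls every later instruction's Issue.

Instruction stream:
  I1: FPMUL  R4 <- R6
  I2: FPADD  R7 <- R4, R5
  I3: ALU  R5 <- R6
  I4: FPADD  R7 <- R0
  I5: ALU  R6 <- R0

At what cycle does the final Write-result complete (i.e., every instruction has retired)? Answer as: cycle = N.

cycle = 19

t=1  I1 dispatched to FPMUL
t=2  I1 operands ready | I2 dispatched to FPADD
t=3  I3 dispatched to ALU
t=4  I3 operands ready
t=5  I3 complete
t=7  I1 complete
t=8  R4←I1
t=9  I2 operands ready
t=10  R5←I3
t=12  I2 complete
t=13  R7←I2
t=14  I4 dispatched to FPADD
t=15  I4 operands ready | I5 dispatched to ALU
t=16  I5 operands ready
t=17  I5 complete
t=18  I4 complete | R6←I5
t=19  R7←I4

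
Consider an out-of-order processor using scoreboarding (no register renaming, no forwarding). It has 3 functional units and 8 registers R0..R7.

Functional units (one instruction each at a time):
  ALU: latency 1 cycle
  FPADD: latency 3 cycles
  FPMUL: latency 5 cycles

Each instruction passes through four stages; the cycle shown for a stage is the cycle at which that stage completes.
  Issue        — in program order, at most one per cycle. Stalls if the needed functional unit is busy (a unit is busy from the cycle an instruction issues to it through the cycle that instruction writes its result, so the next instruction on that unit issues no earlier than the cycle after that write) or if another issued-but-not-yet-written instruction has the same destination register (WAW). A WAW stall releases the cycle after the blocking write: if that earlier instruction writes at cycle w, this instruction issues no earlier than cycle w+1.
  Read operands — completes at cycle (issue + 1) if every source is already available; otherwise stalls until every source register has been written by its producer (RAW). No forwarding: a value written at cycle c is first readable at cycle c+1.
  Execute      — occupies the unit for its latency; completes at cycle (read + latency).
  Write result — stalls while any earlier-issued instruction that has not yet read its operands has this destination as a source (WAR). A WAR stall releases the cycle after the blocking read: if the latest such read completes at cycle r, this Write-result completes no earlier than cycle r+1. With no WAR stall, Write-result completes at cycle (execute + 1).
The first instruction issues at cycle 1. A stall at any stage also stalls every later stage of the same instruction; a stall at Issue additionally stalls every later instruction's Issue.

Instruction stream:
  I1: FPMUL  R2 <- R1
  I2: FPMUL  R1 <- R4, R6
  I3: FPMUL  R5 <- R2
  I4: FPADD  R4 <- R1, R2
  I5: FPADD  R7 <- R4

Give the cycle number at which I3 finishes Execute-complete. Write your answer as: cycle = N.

cycle = 23

cycle 1: I1 issues→FPMUL
cycle 2: I1 reads
cycle 7: I1 exec-done
cycle 8: I1 writes R2
cycle 9: I2 issues→FPMUL
cycle 10: I2 reads
cycle 15: I2 exec-done
cycle 16: I2 writes R1
cycle 17: I3 issues→FPMUL
cycle 18: I3 reads, I4 issues→FPADD
cycle 19: I4 reads
cycle 22: I4 exec-done
cycle 23: I3 exec-done, I4 writes R4
cycle 24: I3 writes R5, I5 issues→FPADD
cycle 25: I5 reads
cycle 28: I5 exec-done
cycle 29: I5 writes R7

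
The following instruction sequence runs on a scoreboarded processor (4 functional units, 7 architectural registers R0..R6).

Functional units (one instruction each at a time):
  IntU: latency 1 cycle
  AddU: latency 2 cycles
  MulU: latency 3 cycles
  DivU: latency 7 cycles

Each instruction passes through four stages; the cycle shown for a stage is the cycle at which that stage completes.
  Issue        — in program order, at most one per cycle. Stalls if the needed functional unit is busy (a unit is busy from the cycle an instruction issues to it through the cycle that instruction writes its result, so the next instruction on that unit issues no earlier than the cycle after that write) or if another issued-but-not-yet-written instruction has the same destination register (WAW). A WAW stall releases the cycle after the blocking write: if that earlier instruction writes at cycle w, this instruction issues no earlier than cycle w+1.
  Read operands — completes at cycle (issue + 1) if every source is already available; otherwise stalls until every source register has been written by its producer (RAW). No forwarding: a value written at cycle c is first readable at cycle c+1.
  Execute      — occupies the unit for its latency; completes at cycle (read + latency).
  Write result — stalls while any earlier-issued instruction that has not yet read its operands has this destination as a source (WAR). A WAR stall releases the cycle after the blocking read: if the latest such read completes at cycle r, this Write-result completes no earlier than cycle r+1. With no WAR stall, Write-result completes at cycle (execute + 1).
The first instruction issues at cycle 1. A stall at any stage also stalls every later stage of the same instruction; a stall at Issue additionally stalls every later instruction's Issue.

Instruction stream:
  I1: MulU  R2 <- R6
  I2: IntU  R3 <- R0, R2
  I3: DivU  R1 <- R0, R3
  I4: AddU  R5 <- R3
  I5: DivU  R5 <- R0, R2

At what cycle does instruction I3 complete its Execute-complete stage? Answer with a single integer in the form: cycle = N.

cycle = 17

[I1] 1/2/5/6
[I2] 2/7/8/9  (RAW R2: wait I1 write@6)
[I3] 3/10/17/18  (RAW R3: wait I2 write@9)
[I4] 4/10/12/13  (RAW R3: wait I2 write@9)
[I5] 19/20/27/28  (struct: DivU busy until I3 writes@18)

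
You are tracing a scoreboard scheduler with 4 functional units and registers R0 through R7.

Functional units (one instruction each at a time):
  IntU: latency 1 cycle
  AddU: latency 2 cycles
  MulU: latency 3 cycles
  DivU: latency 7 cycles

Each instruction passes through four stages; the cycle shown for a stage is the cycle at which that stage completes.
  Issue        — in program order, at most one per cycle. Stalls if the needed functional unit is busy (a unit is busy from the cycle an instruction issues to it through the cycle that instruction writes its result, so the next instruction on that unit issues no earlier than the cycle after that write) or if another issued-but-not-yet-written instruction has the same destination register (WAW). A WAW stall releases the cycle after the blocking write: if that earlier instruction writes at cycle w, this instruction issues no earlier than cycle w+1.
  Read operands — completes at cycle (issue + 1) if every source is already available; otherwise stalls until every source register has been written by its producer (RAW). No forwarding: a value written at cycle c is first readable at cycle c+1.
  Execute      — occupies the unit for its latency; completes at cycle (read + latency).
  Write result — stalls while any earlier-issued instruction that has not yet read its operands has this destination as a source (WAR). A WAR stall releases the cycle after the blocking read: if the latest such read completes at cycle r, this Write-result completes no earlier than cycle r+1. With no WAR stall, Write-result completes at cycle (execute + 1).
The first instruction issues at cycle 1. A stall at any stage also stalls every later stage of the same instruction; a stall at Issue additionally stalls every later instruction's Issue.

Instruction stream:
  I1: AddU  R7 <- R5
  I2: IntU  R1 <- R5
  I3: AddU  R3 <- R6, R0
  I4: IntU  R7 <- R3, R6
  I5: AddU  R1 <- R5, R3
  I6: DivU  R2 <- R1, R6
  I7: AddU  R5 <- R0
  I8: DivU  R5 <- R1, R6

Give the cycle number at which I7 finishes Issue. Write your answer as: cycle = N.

cycle = 16

t=1  I1 issues→AddU
t=2  I1 reads · I2 issues→IntU
t=3  I2 reads
t=4  I1 exec-done · I2 exec-done
t=5  I1 writes R7 · I2 writes R1
t=6  I3 issues→AddU
t=7  I3 reads · I4 issues→IntU
t=9  I3 exec-done
t=10  I3 writes R3
t=11  I4 reads · I5 issues→AddU
t=12  I4 exec-done · I5 reads · I6 issues→DivU
t=13  I4 writes R7
t=14  I5 exec-done
t=15  I5 writes R1
t=16  I6 reads · I7 issues→AddU
t=17  I7 reads
t=19  I7 exec-done
t=20  I7 writes R5
t=23  I6 exec-done
t=24  I6 writes R2
t=25  I8 issues→DivU
t=26  I8 reads
t=33  I8 exec-done
t=34  I8 writes R5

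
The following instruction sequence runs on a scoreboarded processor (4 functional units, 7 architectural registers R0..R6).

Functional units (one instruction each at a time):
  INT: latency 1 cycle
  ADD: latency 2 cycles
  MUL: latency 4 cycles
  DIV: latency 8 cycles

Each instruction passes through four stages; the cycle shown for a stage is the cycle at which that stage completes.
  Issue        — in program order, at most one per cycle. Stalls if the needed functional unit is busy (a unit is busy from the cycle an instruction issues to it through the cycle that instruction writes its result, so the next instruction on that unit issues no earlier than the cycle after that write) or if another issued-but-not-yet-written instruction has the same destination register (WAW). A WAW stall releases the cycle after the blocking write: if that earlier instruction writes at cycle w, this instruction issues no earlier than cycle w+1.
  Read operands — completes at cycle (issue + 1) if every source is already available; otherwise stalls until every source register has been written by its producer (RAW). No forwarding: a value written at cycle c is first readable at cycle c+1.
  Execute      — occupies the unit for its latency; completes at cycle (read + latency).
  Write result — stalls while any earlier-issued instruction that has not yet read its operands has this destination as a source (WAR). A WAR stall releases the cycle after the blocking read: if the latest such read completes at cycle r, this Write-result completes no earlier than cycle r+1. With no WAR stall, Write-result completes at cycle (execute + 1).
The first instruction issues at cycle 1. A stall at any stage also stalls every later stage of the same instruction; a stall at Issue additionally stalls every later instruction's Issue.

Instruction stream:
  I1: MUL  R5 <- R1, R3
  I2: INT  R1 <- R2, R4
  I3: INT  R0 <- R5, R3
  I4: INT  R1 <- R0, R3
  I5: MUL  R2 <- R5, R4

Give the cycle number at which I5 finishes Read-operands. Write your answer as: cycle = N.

I1  is:1  ro:2  ex:6  wr:7
I2  is:2  ro:3  ex:4  wr:5
I3  is:6  ro:8  ex:9  wr:10  — struct: INT busy until I2 writes@5, RAW R5: wait I1 write@7
I4  is:11  ro:12  ex:13  wr:14  — struct: INT busy until I3 writes@10
I5  is:12  ro:13  ex:17  wr:18

cycle = 13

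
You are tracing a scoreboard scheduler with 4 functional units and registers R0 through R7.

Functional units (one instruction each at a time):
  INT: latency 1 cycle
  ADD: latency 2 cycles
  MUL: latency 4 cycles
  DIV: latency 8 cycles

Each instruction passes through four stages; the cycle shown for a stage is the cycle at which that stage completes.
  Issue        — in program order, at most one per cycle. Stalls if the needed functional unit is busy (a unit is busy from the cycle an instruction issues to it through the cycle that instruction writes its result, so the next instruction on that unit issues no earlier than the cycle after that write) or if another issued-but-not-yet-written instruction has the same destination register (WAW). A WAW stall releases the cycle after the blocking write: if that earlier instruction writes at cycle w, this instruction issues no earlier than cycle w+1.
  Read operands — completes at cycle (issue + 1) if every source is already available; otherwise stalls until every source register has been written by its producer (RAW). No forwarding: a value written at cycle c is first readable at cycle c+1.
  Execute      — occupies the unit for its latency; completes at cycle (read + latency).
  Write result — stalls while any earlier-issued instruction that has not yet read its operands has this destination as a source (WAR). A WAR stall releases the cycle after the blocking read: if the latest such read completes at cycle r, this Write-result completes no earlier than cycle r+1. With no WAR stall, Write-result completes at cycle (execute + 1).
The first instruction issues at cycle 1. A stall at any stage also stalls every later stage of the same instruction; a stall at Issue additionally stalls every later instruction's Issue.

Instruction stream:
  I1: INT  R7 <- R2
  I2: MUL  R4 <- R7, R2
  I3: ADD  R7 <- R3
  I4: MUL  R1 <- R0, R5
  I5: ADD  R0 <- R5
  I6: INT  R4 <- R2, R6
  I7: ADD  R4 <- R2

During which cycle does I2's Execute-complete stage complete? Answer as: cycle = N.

cycle = 9

I1 -> (1, 2, 3, 4)
I2 -> (2, 5, 9, 10)  // RAW R7: wait I1 write@4
I3 -> (5, 6, 8, 9)  // WAW R7: wait I1 write@4
I4 -> (11, 12, 16, 17)  // struct: MUL busy until I2 writes@10
I5 -> (12, 13, 15, 16)
I6 -> (13, 14, 15, 16)
I7 -> (17, 18, 20, 21)  // WAW R4: wait I6 write@16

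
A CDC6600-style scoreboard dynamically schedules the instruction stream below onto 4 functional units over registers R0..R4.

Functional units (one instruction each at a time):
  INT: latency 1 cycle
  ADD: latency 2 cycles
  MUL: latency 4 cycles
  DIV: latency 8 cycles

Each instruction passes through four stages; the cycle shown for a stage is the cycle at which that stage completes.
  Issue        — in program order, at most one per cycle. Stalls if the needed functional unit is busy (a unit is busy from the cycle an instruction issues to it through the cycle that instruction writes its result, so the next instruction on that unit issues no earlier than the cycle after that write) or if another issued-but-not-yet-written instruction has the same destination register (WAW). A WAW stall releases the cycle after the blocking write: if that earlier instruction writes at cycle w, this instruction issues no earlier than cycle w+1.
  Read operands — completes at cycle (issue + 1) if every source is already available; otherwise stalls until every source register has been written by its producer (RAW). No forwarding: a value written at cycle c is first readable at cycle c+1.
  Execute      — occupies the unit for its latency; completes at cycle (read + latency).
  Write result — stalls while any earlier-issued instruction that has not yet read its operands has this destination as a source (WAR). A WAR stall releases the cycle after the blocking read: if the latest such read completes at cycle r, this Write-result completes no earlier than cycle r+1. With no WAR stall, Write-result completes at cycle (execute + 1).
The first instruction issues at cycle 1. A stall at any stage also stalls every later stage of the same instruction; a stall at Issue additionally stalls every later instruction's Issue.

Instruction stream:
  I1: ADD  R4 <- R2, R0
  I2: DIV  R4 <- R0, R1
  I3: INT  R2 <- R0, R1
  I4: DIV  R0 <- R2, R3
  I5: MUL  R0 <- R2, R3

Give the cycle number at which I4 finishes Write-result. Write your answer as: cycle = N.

cycle 1: issue I1 (ADD)
cycle 2: I1 read-ops
cycle 4: I1 finished on ADD
cycle 5: I1→R4
cycle 6: issue I2 (DIV)
cycle 7: I2 read-ops, issue I3 (INT)
cycle 8: I3 read-ops
cycle 9: I3 finished on INT
cycle 10: I3→R2
cycle 15: I2 finished on DIV
cycle 16: I2→R4
cycle 17: issue I4 (DIV)
cycle 18: I4 read-ops
cycle 26: I4 finished on DIV
cycle 27: I4→R0
cycle 28: issue I5 (MUL)
cycle 29: I5 read-ops
cycle 33: I5 finished on MUL
cycle 34: I5→R0

cycle = 27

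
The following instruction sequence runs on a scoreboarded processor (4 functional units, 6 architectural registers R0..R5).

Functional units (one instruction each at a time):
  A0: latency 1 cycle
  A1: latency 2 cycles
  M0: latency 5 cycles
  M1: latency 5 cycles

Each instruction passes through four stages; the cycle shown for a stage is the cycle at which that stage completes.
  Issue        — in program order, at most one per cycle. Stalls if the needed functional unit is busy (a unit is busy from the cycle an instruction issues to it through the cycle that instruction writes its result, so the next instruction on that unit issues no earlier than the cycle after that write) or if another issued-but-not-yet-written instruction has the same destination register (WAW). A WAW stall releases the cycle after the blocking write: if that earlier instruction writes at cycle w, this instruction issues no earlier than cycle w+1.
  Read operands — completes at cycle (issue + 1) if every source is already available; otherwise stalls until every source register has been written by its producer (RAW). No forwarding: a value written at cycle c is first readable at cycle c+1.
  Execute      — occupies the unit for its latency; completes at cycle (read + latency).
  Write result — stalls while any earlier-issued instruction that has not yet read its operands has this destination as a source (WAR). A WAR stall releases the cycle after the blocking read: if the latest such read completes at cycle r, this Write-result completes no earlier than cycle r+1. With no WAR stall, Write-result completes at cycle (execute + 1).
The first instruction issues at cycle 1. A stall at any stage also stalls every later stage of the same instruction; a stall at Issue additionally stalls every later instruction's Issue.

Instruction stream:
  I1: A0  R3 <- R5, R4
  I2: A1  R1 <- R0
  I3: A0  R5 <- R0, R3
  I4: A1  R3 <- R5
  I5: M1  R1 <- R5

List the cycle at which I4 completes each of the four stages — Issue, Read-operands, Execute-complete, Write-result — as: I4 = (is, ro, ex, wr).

I4 = (7, 9, 11, 12)

[1] issue I1 (A0)
[2] I1 read-ops; issue I2 (A1)
[3] I1 finished on A0; I2 read-ops
[4] I1→R3
[5] I2 finished on A1; issue I3 (A0)
[6] I2→R1; I3 read-ops
[7] I3 finished on A0; issue I4 (A1)
[8] I3→R5; issue I5 (M1)
[9] I4 read-ops; I5 read-ops
[11] I4 finished on A1
[12] I4→R3
[14] I5 finished on M1
[15] I5→R1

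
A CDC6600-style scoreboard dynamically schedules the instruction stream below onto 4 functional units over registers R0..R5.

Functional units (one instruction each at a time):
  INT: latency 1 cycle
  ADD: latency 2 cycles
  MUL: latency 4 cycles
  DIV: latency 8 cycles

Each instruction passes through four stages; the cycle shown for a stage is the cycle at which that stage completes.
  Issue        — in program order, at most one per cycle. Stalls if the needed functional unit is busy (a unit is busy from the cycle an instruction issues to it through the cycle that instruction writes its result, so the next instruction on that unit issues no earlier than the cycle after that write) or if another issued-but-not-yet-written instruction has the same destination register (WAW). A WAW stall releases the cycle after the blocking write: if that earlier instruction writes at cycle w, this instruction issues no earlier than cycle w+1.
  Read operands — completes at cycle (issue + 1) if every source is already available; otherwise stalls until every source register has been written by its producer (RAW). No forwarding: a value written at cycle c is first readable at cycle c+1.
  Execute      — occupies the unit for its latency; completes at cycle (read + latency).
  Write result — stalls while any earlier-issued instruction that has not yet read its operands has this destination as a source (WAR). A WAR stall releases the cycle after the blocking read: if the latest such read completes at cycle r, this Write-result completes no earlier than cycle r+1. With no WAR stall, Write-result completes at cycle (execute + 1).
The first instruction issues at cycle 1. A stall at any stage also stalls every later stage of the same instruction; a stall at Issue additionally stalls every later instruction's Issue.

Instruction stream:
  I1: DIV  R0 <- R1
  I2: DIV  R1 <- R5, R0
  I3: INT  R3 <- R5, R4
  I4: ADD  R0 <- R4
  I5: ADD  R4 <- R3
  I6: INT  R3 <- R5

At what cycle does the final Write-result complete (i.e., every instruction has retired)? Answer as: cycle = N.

  I1 | 1 | 2 | 10 | 11
  I2 | 12 | 13 | 21 | 22   struct: DIV busy until I1 writes@11
  I3 | 13 | 14 | 15 | 16
  I4 | 14 | 15 | 17 | 18
  I5 | 19 | 20 | 22 | 23   struct: ADD busy until I4 writes@18
  I6 | 20 | 21 | 22 | 23

cycle = 23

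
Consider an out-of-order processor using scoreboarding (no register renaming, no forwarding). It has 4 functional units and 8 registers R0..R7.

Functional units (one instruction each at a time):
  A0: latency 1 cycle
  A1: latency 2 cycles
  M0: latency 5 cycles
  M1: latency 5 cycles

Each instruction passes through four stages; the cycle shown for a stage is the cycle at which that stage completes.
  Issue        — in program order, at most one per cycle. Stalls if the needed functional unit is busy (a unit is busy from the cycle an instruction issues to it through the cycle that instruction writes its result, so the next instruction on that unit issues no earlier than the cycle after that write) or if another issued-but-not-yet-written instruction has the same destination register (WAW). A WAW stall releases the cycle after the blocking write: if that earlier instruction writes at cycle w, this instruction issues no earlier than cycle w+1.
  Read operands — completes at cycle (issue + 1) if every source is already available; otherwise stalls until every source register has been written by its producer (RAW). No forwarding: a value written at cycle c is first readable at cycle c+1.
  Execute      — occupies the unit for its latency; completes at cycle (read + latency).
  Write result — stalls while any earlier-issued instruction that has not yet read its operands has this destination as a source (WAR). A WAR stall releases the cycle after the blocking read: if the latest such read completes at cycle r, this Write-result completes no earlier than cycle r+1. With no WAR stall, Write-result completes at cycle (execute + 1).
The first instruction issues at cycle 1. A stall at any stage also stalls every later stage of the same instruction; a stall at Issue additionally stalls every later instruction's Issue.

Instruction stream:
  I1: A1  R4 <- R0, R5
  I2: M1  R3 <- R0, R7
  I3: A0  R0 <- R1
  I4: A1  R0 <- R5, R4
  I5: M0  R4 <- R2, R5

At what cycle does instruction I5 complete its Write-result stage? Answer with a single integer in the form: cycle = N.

cycle = 15

cycle 1: I1 dispatched to A1
cycle 2: I1 operands ready · I2 dispatched to M1
cycle 3: I2 operands ready · I3 dispatched to A0
cycle 4: I1 complete · I3 operands ready
cycle 5: R4←I1 · I3 complete
cycle 6: R0←I3
cycle 7: I4 dispatched to A1
cycle 8: I2 complete · I4 operands ready · I5 dispatched to M0
cycle 9: R3←I2 · I5 operands ready
cycle 10: I4 complete
cycle 11: R0←I4
cycle 14: I5 complete
cycle 15: R4←I5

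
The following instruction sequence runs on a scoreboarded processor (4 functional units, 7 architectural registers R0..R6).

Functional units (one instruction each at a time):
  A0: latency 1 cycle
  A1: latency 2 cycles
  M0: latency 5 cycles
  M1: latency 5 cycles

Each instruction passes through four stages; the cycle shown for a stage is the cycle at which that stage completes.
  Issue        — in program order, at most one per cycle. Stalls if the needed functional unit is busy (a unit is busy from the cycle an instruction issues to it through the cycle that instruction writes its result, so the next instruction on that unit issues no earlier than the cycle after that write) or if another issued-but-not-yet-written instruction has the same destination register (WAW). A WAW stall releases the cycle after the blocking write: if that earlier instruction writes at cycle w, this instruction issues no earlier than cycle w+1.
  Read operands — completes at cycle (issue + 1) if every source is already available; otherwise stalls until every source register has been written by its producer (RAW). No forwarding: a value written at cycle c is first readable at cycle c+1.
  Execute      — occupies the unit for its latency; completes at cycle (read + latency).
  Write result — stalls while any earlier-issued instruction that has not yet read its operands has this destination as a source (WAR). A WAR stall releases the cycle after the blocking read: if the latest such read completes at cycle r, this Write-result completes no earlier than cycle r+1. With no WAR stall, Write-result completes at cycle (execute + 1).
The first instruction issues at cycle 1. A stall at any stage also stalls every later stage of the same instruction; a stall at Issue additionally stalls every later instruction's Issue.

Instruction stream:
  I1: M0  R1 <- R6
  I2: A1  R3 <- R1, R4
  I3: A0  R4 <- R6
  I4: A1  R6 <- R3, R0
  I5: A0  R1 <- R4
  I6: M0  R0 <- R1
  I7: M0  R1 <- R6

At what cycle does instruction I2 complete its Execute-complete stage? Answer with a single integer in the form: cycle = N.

1) issue 1, read 2, done 7, write 8
2) issue 2, read 9, done 11, write 12  <RAW R1: wait I1 write@8>
3) issue 3, read 4, done 5, write 10  <WAR R4: wait I2 read@9>
4) issue 13, read 14, done 16, write 17  <struct: A1 busy until I2 writes@12>
5) issue 14, read 15, done 16, write 17
6) issue 15, read 18, done 23, write 24  <RAW R1: wait I5 write@17>
7) issue 25, read 26, done 31, write 32  <struct: M0 busy until I6 writes@24>

cycle = 11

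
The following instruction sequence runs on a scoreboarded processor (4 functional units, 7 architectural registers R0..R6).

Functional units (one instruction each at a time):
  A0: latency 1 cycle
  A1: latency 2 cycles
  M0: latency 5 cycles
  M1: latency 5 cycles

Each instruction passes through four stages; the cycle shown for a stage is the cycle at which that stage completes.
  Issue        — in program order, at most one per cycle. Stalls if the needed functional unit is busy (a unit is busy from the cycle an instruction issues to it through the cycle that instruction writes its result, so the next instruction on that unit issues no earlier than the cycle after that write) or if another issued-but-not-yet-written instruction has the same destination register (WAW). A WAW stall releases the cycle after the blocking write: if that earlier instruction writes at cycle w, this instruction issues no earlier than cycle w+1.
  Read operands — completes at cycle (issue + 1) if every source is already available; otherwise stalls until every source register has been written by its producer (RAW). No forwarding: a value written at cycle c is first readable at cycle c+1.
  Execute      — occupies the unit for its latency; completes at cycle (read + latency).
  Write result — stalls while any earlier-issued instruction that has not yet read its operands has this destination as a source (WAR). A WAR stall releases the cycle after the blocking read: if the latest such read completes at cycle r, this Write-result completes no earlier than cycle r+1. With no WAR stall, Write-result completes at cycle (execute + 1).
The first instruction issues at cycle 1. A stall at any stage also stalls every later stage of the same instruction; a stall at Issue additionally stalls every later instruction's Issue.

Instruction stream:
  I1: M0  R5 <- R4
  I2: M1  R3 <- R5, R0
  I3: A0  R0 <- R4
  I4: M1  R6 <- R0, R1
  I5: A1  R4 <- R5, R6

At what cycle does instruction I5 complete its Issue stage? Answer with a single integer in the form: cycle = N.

c1: I1 dispatched to M0
c2: I1 operands ready; I2 dispatched to M1
c3: I3 dispatched to A0
c4: I3 operands ready
c5: I3 complete
c7: I1 complete
c8: R5←I1
c9: I2 operands ready
c10: R0←I3
c14: I2 complete
c15: R3←I2
c16: I4 dispatched to M1
c17: I4 operands ready; I5 dispatched to A1
c22: I4 complete
c23: R6←I4
c24: I5 operands ready
c26: I5 complete
c27: R4←I5

cycle = 17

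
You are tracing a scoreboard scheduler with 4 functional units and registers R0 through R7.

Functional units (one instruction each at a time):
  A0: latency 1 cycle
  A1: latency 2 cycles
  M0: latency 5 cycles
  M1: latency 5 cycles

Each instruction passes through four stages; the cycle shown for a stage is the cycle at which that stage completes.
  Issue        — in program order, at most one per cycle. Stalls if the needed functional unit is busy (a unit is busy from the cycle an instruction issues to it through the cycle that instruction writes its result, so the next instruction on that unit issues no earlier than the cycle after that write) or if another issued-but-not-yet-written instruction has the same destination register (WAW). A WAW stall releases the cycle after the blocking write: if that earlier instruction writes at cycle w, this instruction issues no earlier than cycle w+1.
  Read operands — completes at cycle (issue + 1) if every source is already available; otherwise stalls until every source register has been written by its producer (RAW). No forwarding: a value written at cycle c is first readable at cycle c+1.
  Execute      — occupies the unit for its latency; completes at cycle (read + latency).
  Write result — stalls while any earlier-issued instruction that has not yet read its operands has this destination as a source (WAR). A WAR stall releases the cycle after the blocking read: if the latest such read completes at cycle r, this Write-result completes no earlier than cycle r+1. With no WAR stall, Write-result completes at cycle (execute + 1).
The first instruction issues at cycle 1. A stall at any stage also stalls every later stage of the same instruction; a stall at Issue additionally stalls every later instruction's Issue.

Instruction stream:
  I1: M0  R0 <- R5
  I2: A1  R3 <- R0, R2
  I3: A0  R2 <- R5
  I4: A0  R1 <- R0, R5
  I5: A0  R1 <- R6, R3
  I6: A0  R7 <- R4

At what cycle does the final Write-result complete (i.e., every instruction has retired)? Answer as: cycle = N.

I1 -> (1, 2, 7, 8)
I2 -> (2, 9, 11, 12)  // RAW R0: wait I1 write@8
I3 -> (3, 4, 5, 10)  // WAR R2: wait I2 read@9
I4 -> (11, 12, 13, 14)  // struct: A0 busy until I3 writes@10
I5 -> (15, 16, 17, 18)  // struct: A0 busy until I4 writes@14
I6 -> (19, 20, 21, 22)  // struct: A0 busy until I5 writes@18

cycle = 22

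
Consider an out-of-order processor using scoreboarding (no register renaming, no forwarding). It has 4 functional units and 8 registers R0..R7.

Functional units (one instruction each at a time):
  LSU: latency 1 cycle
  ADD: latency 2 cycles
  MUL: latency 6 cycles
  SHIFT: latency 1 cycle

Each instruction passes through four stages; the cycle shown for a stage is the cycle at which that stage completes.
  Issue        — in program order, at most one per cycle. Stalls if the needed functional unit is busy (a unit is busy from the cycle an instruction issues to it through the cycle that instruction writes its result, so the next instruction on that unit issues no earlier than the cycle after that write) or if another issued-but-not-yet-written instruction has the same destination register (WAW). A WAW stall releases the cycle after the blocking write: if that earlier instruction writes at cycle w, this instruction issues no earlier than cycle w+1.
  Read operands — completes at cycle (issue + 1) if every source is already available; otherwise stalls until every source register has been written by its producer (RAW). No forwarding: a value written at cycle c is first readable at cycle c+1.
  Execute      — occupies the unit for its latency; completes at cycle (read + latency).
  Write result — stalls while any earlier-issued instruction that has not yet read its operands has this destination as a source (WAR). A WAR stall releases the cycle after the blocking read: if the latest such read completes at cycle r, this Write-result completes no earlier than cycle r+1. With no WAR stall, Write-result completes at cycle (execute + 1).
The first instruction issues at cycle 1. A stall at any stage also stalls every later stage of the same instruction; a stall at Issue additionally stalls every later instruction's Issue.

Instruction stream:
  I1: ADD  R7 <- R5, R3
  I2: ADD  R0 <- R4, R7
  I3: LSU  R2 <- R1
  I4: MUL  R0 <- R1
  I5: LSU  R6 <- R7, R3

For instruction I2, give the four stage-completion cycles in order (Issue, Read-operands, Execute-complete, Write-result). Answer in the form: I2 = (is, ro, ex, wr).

t=1  I1→ADD
t=2  I1 RO
t=4  I1 EX
t=5  I1 WR R7
t=6  I2→ADD
t=7  I2 RO; I3→LSU
t=8  I3 RO
t=9  I2 EX; I3 EX
t=10  I2 WR R0; I3 WR R2
t=11  I4→MUL
t=12  I4 RO; I5→LSU
t=13  I5 RO
t=14  I5 EX
t=15  I5 WR R6
t=18  I4 EX
t=19  I4 WR R0

I2 = (6, 7, 9, 10)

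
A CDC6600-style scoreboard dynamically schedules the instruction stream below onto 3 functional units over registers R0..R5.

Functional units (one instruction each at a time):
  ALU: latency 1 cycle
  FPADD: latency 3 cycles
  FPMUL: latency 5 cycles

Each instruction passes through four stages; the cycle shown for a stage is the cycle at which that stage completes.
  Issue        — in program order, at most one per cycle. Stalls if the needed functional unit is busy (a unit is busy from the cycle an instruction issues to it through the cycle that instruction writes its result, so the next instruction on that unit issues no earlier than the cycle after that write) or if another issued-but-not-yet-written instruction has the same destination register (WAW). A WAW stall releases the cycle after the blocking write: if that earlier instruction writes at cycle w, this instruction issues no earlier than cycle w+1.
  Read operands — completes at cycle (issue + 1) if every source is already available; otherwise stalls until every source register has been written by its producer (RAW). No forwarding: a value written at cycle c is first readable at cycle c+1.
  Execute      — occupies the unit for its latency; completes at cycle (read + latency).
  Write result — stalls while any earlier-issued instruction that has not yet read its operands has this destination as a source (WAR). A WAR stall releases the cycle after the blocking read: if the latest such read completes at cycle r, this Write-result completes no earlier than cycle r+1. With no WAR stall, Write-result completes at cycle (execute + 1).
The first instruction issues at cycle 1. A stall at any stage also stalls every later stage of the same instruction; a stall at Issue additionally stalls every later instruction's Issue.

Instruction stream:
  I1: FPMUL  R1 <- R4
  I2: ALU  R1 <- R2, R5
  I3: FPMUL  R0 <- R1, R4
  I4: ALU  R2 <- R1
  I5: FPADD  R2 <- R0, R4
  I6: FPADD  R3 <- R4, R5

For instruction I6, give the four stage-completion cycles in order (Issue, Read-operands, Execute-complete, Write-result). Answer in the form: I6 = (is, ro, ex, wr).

I6 = (25, 26, 29, 30)

[I1] 1/2/7/8
[I2] 9/10/11/12  (WAW R1: wait I1 write@8)
[I3] 10/13/18/19  (RAW R1: wait I2 write@12)
[I4] 13/14/15/16  (struct: ALU busy until I2 writes@12)
[I5] 17/20/23/24  (WAW R2: wait I4 write@16; RAW R0: wait I3 write@19)
[I6] 25/26/29/30  (struct: FPADD busy until I5 writes@24)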